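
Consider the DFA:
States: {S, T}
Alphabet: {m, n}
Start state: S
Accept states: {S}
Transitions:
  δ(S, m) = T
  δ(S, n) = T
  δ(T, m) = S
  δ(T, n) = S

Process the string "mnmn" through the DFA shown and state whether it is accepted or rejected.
Processing string "mnmn":
  S --m--> T
  T --n--> S
  S --m--> T
  T --n--> S
Final state: S
Accept states: {S}
Yes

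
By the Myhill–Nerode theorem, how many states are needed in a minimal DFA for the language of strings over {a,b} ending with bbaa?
By Myhill–Nerode, count the distinguishable equivalence classes: 5 classes — one per longest suffix of the input that is a prefix of 'bbaa' (lengths 0 through 4); only the length-4 class is accepting.
5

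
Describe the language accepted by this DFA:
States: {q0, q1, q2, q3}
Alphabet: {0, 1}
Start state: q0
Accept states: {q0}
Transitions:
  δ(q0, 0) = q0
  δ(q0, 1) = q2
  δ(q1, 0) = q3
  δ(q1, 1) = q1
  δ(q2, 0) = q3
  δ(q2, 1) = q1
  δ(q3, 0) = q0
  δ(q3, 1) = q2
Testing a few strings:
  '100' → accept
  '0' → accept
  '1' → reject
  '110' → reject
State roles: q0=value ≡ 0 (mod 4); q1=value ≡ 3 (mod 4); q2=value ≡ 1 (mod 4); q3=value ≡ 2 (mod 4)
All binary strings representing a multiple of 4 (read in base 2; leading zeros allowed and ε counts as 0)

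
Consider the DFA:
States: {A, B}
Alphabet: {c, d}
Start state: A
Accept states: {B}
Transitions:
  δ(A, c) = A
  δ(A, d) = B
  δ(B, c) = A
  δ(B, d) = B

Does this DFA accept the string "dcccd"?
Processing string "dcccd":
  A --d--> B
  B --c--> A
  A --c--> A
  A --c--> A
  A --d--> B
Final state: B
Accept states: {B}
Yes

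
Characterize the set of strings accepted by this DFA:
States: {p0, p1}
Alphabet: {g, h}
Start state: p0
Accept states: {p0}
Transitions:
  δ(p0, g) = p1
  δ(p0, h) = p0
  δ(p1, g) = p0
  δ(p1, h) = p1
Testing a few strings:
  'gg' → accept
  'hgh' → reject
  'hgg' → accept
  'g' → reject
State roles: p0=even number of g's so far; p1=odd number of g's so far
All strings over {g,h} with an even number of g's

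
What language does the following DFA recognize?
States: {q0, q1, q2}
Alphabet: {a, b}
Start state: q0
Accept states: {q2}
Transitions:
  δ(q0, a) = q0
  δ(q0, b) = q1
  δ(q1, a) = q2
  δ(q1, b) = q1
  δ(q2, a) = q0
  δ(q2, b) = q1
Testing a few strings:
  'aa' → reject
  'aba' → accept
  'b' → reject
  'abbb' → reject
State roles: q0=no suffix match; q1=one trailing b; q2=suffix is ba
All strings over {a,b} ending with ba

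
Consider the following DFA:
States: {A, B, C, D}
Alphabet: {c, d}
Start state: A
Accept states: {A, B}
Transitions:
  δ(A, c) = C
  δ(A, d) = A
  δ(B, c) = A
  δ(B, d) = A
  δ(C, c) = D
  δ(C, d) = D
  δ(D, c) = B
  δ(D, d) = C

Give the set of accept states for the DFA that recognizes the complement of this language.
Complement accept states = All states \ Original accept states
= {A, B, C, D} \ {A, B}
{C, D}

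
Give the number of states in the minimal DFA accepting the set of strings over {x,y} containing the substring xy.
By Myhill–Nerode, count the distinguishable equivalence classes: 3 classes — one per longest suffix of the input that is a prefix of 'xy' (lengths 0 through 1), plus an absorbing 'already seen xy' class.
3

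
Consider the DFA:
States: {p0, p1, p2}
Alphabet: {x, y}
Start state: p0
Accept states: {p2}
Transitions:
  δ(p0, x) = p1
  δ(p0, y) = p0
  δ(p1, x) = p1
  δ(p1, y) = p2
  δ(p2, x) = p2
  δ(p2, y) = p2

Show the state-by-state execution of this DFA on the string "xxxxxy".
read 'x': p0 → p1
  read 'x': p1 → p1
  read 'x': p1 → p1
  read 'x': p1 → p1
  read 'x': p1 → p1
  read 'y': p1 → p2
p0 -> p1 -> p1 -> p1 -> p1 -> p1 -> p2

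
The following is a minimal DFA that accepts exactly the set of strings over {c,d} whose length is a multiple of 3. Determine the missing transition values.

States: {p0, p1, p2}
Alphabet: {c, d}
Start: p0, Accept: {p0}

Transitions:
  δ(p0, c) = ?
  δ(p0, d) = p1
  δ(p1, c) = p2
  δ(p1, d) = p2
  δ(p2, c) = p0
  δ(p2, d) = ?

From the language and accept set, identify what each state tracks — p0: length ≡ 0 (mod 3); p1: length ≡ 1 (mod 3); p2: length ≡ 2 (mod 3).
Each missing δ(q, a) is the state matching the new tracked value after reading a.
δ(p0, c) = p1; δ(p2, d) = p0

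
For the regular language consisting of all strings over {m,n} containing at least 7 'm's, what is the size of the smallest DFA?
By Myhill–Nerode, count the distinguishable equivalence classes: 8 classes — having seen 0, 1, …, 6, or ≥7 copies of 'm'; any two classes i < j (j ≤ 7) are distinguished by the string m^(7−j), which takes class j to 7 copies (accepted) but leaves class i below 7 (rejected).
8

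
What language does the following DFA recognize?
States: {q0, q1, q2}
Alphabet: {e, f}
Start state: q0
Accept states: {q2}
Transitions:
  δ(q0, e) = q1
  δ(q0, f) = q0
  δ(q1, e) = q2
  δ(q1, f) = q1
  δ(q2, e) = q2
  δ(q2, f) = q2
Testing a few strings:
  'eefe' → accept
  'ee' → accept
  'eef' → accept
  'ffe' → reject
State roles: q0=zero e's seen; q1=one e seen; q2=≥ two e's seen
All strings over {e,f} containing at least two e's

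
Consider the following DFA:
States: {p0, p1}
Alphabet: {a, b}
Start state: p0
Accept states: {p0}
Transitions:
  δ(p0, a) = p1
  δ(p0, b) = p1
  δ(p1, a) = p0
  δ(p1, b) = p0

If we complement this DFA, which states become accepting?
Complement accept states = All states \ Original accept states
= {p0, p1} \ {p0}
{p1}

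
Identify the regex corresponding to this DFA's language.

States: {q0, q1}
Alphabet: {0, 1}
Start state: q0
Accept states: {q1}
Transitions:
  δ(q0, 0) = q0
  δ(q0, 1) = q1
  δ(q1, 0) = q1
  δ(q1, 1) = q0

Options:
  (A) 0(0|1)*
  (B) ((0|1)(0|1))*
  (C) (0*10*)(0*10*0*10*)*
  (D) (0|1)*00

Check each option against the DFA on short strings; one disagreement eliminates an option:
  (A) 0(0|1)*: on '0' the DFA goes q0 → q0 and rejects (q0 ∉ Accept), but the regex matches it → eliminate
  (B) ((0|1)(0|1))*: on ε the DFA stays in q0 and rejects (q0 ∉ Accept), but the regex matches it → eliminate
  (C) (0*10*)(0*10*0*10*)*: agrees with the DFA on every string of length ≤ 6
  (D) (0|1)*00: on '1' the DFA goes q0 → q1 and accepts (q1 ∈ Accept), but the regex does not match it → eliminate
Only (C) is consistent with the DFA.
(C) (0*10*)(0*10*0*10*)*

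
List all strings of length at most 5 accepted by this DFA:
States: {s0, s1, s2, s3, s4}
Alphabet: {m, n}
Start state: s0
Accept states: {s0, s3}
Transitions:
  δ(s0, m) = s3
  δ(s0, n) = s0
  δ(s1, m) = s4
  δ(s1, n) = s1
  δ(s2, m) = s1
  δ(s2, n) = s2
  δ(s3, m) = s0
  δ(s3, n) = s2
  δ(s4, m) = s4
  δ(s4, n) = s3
ε, m, n, mm, nm, nn, mmm, mmn, nmm, nnm, nnn, mmmm, mmnm, mmnn, nmmm, nmmn, nnmm, nnnm, nnnn, mmmmm, mmmmn, mmnmm, mmnnm, mmnnn, mnmmn, nmmmm, nmmnm, nmmnn, nnmmm, nnmmn, nnnmm, nnnnm, nnnnn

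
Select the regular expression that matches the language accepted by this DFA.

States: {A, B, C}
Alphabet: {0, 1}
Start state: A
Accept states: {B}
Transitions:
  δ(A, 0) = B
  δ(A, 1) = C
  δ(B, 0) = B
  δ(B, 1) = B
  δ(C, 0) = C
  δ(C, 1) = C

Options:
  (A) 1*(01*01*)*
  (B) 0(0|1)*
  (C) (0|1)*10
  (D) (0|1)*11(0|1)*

Check each option against the DFA on short strings; one disagreement eliminates an option:
  (A) 1*(01*01*)*: on ε the DFA stays in A and rejects (A ∉ Accept), but the regex matches it → eliminate
  (B) 0(0|1)*: agrees with the DFA on every string of length ≤ 6
  (C) (0|1)*10: on '0' the DFA goes A → B and accepts (B ∈ Accept), but the regex does not match it → eliminate
  (D) (0|1)*11(0|1)*: on '0' the DFA goes A → B and accepts (B ∈ Accept), but the regex does not match it → eliminate
Only (B) is consistent with the DFA.
(B) 0(0|1)*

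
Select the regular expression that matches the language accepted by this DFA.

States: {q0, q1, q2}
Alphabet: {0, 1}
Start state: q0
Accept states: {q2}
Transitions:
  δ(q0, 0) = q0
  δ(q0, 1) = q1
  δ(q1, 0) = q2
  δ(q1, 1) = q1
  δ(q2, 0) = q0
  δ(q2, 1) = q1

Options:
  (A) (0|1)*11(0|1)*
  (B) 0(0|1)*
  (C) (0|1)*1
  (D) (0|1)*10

Check each option against the DFA on short strings; one disagreement eliminates an option:
  (A) (0|1)*11(0|1)*: on '10' the DFA goes q0 → q1 → q2 and accepts (q2 ∈ Accept), but the regex does not match it → eliminate
  (B) 0(0|1)*: on '0' the DFA goes q0 → q0 and rejects (q0 ∉ Accept), but the regex matches it → eliminate
  (C) (0|1)*1: on '1' the DFA goes q0 → q1 and rejects (q1 ∉ Accept), but the regex matches it → eliminate
  (D) (0|1)*10: agrees with the DFA on every string of length ≤ 6
Only (D) is consistent with the DFA.
(D) (0|1)*10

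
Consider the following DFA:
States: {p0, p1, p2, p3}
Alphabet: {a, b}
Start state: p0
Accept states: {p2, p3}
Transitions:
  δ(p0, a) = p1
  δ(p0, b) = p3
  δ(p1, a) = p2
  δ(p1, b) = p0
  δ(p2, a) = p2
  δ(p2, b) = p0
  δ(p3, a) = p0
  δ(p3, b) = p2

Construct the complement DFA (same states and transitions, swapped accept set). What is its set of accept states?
Complement accept states = All states \ Original accept states
= {p0, p1, p2, p3} \ {p2, p3}
{p0, p1}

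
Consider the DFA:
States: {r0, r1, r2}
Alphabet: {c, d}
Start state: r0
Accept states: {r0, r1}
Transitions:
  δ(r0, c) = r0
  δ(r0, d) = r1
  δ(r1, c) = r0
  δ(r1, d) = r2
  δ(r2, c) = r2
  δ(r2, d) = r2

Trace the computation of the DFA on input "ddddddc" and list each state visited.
read 'd': r0 → r1
  read 'd': r1 → r2
  read 'd': r2 → r2
  read 'd': r2 → r2
  read 'd': r2 → r2
  read 'd': r2 → r2
  read 'c': r2 → r2
r0 -> r1 -> r2 -> r2 -> r2 -> r2 -> r2 -> r2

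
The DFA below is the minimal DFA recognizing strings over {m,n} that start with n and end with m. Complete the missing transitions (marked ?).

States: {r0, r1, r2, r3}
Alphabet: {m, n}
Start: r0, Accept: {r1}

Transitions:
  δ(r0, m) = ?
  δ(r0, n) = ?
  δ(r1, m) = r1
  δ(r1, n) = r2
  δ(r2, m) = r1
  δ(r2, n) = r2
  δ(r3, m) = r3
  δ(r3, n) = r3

From the language and accept set, identify what each state tracks — r0: no input read; r1: started with n, last symbol m; r2: started with n, last symbol n; r3: started with m (dead).
Each missing δ(q, a) is the state matching the new tracked value after reading a.
δ(r0, m) = r3; δ(r0, n) = r2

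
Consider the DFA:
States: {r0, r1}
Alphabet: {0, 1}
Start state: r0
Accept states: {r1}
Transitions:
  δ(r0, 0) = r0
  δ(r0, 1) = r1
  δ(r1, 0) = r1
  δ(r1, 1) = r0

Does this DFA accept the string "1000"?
Processing string "1000":
  r0 --1--> r1
  r1 --0--> r1
  r1 --0--> r1
  r1 --0--> r1
Final state: r1
Accept states: {r1}
Yes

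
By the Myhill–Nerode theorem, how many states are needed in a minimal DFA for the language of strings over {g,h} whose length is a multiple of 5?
By Myhill–Nerode, count the distinguishable equivalence classes: 5 classes — one per residue of the length mod 5; class i is distinguished from class j by any string of length (5 − i) mod 5.
5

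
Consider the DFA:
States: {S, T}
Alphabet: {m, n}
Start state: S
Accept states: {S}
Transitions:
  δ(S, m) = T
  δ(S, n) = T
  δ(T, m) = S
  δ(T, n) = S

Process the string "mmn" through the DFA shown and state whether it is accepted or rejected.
Processing string "mmn":
  S --m--> T
  T --m--> S
  S --n--> T
Final state: T
Accept states: {S}
No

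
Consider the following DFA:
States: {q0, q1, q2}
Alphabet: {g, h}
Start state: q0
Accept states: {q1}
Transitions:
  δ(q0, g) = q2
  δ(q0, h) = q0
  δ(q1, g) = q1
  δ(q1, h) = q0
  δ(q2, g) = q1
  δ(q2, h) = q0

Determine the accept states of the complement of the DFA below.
Complement accept states = All states \ Original accept states
= {q0, q1, q2} \ {q1}
{q0, q2}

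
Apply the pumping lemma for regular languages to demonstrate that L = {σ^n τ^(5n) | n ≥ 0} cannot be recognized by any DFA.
Assume L is regular with pumping length p. Idea: pumping the σ-block breaks the 1:5 ratio.
Choose s = σ^p τ^(5p) (length 6p ≥ p). By the pumping lemma, s = xyz with |xy| ≤ p, |y| > 0, so y = σ^k with k ≥ 1. Then xy²z = σ^(p+k) τ^(5p). For this to be in L we would need 5p = 5(p+k), i.e. 5k = 0, contradicting k ≥ 1. So xy²z ∉ L.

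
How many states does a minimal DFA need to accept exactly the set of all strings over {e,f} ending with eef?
By Myhill–Nerode, count the distinguishable equivalence classes: 4 classes — one per longest suffix of the input that is a prefix of 'eef' (lengths 0 through 3); only the length-3 class is accepting.
4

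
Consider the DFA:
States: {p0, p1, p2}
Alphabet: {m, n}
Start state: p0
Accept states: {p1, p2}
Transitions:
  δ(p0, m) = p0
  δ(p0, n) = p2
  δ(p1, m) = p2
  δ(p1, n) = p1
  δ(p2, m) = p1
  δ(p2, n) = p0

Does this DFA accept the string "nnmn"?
Processing string "nnmn":
  p0 --n--> p2
  p2 --n--> p0
  p0 --m--> p0
  p0 --n--> p2
Final state: p2
Accept states: {p1, p2}
Yes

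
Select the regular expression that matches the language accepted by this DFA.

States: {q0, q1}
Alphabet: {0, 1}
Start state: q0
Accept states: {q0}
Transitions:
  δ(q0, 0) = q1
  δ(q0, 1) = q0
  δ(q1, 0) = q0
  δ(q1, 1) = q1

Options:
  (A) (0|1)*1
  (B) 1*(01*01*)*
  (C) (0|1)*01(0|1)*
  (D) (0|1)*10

Check each option against the DFA on short strings; one disagreement eliminates an option:
  (A) (0|1)*1: on ε the DFA stays in q0 and accepts (q0 ∈ Accept), but the regex does not match it → eliminate
  (B) 1*(01*01*)*: agrees with the DFA on every string of length ≤ 6
  (C) (0|1)*01(0|1)*: on ε the DFA stays in q0 and accepts (q0 ∈ Accept), but the regex does not match it → eliminate
  (D) (0|1)*10: on ε the DFA stays in q0 and accepts (q0 ∈ Accept), but the regex does not match it → eliminate
Only (B) is consistent with the DFA.
(B) 1*(01*01*)*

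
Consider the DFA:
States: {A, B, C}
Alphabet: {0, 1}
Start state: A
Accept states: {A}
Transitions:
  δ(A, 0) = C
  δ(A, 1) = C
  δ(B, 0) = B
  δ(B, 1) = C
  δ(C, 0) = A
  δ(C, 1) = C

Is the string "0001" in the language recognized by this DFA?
Processing string "0001":
  A --0--> C
  C --0--> A
  A --0--> C
  C --1--> C
Final state: C
Accept states: {A}
No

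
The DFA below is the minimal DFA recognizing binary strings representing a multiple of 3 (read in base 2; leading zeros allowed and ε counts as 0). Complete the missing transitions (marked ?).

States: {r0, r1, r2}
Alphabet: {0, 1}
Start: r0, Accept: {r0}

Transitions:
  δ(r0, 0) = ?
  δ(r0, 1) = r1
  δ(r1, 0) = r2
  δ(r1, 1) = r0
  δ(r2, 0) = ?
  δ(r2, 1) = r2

From the language and accept set, identify what each state tracks — r0: value ≡ 0 (mod 3); r1: value ≡ 1 (mod 3); r2: value ≡ 2 (mod 3).
Each missing δ(q, a) is the state matching the new tracked value after reading a.
δ(r0, 0) = r0; δ(r2, 0) = r1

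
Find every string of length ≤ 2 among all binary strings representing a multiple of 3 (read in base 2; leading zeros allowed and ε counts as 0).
ε, 0, 00, 11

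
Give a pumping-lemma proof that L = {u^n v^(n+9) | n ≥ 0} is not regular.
Assume L is regular with pumping length p. Idea: pumping the u-block breaks the fixed offset of 9.
Choose s = u^p v^(p+9) ∈ L. By the pumping lemma, s = xyz with |xy| ≤ p, |y| > 0, so y = u^k with k ≥ 1. Then xy²z = u^(p+k) v^(p+9). For this to be in L we would need p+9 = (p+k)+9, i.e. k = 0, contradicting k ≥ 1. So xy²z ∉ L.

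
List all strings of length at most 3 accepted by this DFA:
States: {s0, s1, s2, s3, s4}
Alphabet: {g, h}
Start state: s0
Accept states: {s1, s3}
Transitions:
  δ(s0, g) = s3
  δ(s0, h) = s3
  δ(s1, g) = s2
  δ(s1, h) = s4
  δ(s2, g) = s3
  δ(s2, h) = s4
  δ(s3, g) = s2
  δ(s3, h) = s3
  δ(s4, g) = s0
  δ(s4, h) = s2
g, h, gh, hh, ggg, ghh, hgg, hhh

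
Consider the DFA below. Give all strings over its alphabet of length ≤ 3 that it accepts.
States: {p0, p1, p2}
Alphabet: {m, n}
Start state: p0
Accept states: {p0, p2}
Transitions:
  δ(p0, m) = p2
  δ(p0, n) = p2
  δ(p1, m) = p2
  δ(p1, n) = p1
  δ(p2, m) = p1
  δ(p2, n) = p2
ε, m, n, mn, nn, mmm, mnn, nmm, nnn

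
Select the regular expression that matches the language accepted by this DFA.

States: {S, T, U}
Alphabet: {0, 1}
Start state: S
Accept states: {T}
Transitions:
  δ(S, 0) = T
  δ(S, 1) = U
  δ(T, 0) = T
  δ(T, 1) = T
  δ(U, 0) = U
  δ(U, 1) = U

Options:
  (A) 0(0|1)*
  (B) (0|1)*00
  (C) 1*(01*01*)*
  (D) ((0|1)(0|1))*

Check each option against the DFA on short strings; one disagreement eliminates an option:
  (A) 0(0|1)*: agrees with the DFA on every string of length ≤ 6
  (B) (0|1)*00: on '0' the DFA goes S → T and accepts (T ∈ Accept), but the regex does not match it → eliminate
  (C) 1*(01*01*)*: on ε the DFA stays in S and rejects (S ∉ Accept), but the regex matches it → eliminate
  (D) ((0|1)(0|1))*: on ε the DFA stays in S and rejects (S ∉ Accept), but the regex matches it → eliminate
Only (A) is consistent with the DFA.
(A) 0(0|1)*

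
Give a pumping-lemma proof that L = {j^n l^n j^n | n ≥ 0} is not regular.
Assume L is regular with pumping length p. Idea: pumping the first j-block unbalances it against the other two.
Choose s = j^p l^p j^p ∈ L (|s| = 3p ≥ p). By the pumping lemma, s = xyz with |xy| ≤ p, |y| > 0, so y = j^k with k ≥ 1, inside the first j-block. Then xy²z = j^(p+k) l^p j^p. The first block has length p+k ≠ p, so the three block lengths are no longer equal and xy²z ∉ L.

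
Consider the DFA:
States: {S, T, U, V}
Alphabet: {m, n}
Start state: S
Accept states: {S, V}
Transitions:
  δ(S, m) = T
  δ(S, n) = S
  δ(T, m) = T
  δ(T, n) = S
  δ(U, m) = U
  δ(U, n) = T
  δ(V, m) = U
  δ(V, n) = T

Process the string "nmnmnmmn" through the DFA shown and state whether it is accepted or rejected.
Processing string "nmnmnmmn":
  S --n--> S
  S --m--> T
  T --n--> S
  S --m--> T
  T --n--> S
  S --m--> T
  T --m--> T
  T --n--> S
Final state: S
Accept states: {S, V}
Yes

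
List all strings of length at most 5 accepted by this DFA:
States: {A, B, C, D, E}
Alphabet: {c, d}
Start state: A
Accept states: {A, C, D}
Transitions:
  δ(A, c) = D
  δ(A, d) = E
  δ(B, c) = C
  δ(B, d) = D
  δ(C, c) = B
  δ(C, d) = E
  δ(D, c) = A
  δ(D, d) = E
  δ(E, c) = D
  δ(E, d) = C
ε, c, cc, dc, dd, ccc, cdc, cdd, dcc, cccc, ccdc, ccdd, cdcc, dccc, dcdc, dcdd, ddcc, ddcd, dddc, dddd, ccccc, cccdc, cccdd, ccdcc, cdccc, cdcdc, cdcdd, cddcc, cddcd, cdddc, cdddd, dcccc, dccdc, dccdd, dcdcc, ddcdc, dddcc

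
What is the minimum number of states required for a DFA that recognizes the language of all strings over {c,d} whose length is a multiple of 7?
By Myhill–Nerode, count the distinguishable equivalence classes: 7 classes — one per residue of the length mod 7; class i is distinguished from class j by any string of length (7 − i) mod 7.
7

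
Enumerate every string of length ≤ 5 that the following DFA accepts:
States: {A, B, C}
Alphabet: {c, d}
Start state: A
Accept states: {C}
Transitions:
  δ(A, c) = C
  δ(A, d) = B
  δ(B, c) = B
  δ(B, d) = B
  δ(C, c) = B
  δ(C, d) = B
c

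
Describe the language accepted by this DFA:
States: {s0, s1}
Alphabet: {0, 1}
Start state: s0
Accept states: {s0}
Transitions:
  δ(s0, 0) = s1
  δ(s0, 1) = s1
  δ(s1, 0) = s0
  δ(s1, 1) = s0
Testing a few strings:
  '1' → reject
  '100' → reject
  '0' → reject
  '01' → accept
State roles: s0=even length so far; s1=odd length so far
All binary strings of even length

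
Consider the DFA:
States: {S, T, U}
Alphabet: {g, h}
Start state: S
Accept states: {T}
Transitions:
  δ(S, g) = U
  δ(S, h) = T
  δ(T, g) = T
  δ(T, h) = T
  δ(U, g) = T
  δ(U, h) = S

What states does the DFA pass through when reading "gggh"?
read 'g': S → U
  read 'g': U → T
  read 'g': T → T
  read 'h': T → T
S -> U -> T -> T -> T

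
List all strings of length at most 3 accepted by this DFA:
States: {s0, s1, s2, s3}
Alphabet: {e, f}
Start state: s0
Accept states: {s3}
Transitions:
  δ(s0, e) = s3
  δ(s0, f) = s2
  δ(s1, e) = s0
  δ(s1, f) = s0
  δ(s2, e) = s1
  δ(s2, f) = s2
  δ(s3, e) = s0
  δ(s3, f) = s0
e, eee, efe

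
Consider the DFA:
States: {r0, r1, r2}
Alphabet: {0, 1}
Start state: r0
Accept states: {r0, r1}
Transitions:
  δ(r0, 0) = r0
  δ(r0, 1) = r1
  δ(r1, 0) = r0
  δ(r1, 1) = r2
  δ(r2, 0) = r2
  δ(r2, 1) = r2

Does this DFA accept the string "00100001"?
Processing string "00100001":
  r0 --0--> r0
  r0 --0--> r0
  r0 --1--> r1
  r1 --0--> r0
  r0 --0--> r0
  r0 --0--> r0
  r0 --0--> r0
  r0 --1--> r1
Final state: r1
Accept states: {r0, r1}
Yes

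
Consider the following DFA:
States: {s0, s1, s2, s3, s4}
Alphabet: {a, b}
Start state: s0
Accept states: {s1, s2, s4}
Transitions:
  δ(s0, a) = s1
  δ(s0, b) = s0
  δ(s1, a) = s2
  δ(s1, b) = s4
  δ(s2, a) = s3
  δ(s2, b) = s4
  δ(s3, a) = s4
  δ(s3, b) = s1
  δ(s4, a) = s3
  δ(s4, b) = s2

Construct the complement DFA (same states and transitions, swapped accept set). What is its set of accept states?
Complement accept states = All states \ Original accept states
= {s0, s1, s2, s3, s4} \ {s1, s2, s4}
{s0, s3}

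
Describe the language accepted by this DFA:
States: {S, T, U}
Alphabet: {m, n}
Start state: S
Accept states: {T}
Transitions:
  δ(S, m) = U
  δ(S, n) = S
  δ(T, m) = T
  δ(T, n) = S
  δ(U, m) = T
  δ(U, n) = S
Testing a few strings:
  'm' → reject
  'n' → reject
  'mmmn' → reject
  'nmn' → reject
State roles: S=last symbol not m; T=two trailing m's; U=one trailing m
All strings over {m,n} ending with mm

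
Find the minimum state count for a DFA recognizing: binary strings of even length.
By Myhill–Nerode, count the distinguishable equivalence classes: two classes — parity of the length.
2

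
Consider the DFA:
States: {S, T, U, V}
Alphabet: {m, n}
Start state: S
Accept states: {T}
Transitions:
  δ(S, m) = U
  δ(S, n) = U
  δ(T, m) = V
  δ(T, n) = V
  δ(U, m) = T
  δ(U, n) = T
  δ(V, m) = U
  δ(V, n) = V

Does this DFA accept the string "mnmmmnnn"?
Processing string "mnmmmnnn":
  S --m--> U
  U --n--> T
  T --m--> V
  V --m--> U
  U --m--> T
  T --n--> V
  V --n--> V
  V --n--> V
Final state: V
Accept states: {T}
No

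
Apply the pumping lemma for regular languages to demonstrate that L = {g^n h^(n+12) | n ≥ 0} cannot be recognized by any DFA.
Assume L is regular with pumping length p. Idea: pumping the g-block breaks the fixed offset of 12.
Choose s = g^p h^(p+12) ∈ L. By the pumping lemma, s = xyz with |xy| ≤ p, |y| > 0, so y = g^k with k ≥ 1. Then xy²z = g^(p+k) h^(p+12). For this to be in L we would need p+12 = (p+k)+12, i.e. k = 0, contradicting k ≥ 1. So xy²z ∉ L.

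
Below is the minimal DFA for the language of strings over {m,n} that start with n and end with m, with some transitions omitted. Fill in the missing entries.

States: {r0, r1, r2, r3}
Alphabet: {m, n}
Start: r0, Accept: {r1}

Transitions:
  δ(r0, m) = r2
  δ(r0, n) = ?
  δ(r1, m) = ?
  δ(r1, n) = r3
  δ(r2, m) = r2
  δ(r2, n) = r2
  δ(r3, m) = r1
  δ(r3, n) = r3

From the language and accept set, identify what each state tracks — r0: no input read; r1: started with n, last symbol m; r2: started with m (dead); r3: started with n, last symbol n.
Each missing δ(q, a) is the state matching the new tracked value after reading a.
δ(r0, n) = r3; δ(r1, m) = r1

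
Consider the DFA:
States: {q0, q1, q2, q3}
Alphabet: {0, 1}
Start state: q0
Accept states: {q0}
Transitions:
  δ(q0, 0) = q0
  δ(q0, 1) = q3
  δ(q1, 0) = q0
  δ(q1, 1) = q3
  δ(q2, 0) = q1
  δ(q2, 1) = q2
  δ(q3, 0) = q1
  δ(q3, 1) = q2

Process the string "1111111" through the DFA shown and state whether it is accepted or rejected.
Processing string "1111111":
  q0 --1--> q3
  q3 --1--> q2
  q2 --1--> q2
  q2 --1--> q2
  q2 --1--> q2
  q2 --1--> q2
  q2 --1--> q2
Final state: q2
Accept states: {q0}
No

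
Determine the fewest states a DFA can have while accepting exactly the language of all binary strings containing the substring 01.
By Myhill–Nerode, count the distinguishable equivalence classes: three classes — no 0 yet / 0 seen but no 01 / 01 seen.
3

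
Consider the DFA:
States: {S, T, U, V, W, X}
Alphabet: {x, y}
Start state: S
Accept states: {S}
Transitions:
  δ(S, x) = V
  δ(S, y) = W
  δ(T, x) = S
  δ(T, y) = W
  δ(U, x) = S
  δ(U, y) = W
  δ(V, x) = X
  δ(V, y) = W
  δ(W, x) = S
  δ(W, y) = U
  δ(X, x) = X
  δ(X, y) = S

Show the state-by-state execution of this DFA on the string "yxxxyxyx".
read 'y': S → W
  read 'x': W → S
  read 'x': S → V
  read 'x': V → X
  read 'y': X → S
  read 'x': S → V
  read 'y': V → W
  read 'x': W → S
S -> W -> S -> V -> X -> S -> V -> W -> S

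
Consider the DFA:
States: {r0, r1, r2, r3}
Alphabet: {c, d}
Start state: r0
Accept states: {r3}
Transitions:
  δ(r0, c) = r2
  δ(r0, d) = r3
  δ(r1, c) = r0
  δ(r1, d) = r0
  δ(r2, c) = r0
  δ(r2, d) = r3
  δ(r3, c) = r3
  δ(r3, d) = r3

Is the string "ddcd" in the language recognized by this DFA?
Processing string "ddcd":
  r0 --d--> r3
  r3 --d--> r3
  r3 --c--> r3
  r3 --d--> r3
Final state: r3
Accept states: {r3}
Yes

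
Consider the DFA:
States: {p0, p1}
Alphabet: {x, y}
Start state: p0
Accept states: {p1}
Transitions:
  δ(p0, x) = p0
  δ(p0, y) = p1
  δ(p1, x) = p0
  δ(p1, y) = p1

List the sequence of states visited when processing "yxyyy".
read 'y': p0 → p1
  read 'x': p1 → p0
  read 'y': p0 → p1
  read 'y': p1 → p1
  read 'y': p1 → p1
p0 -> p1 -> p0 -> p1 -> p1 -> p1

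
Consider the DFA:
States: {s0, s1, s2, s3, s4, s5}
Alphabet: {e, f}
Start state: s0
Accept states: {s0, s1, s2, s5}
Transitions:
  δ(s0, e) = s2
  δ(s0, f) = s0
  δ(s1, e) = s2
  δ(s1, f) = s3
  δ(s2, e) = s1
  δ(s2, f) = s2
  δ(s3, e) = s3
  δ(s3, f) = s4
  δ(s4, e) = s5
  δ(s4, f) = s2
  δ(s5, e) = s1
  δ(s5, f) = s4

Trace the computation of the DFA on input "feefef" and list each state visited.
read 'f': s0 → s0
  read 'e': s0 → s2
  read 'e': s2 → s1
  read 'f': s1 → s3
  read 'e': s3 → s3
  read 'f': s3 → s4
s0 -> s0 -> s2 -> s1 -> s3 -> s3 -> s4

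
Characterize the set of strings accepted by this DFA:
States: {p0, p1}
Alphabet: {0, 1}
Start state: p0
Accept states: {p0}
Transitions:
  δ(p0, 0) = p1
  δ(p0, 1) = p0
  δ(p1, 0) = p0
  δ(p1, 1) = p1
Testing a few strings:
  '1' → accept
  '110' → reject
  '01' → reject
  '0' → reject
State roles: p0=even number of 0's so far; p1=odd number of 0's so far
All binary strings with an even number of 0's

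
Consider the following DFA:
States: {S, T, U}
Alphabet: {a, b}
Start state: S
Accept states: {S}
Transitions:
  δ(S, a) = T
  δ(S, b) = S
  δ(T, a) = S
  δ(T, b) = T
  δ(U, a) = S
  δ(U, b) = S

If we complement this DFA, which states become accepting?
Complement accept states = All states \ Original accept states
= {S, T, U} \ {S}
{T, U}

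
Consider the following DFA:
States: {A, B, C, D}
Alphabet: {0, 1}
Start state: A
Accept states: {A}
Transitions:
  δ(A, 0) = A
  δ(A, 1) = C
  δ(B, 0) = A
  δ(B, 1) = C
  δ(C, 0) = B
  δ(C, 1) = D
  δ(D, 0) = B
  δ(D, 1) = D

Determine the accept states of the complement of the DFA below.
Complement accept states = All states \ Original accept states
= {A, B, C, D} \ {A}
{B, C, D}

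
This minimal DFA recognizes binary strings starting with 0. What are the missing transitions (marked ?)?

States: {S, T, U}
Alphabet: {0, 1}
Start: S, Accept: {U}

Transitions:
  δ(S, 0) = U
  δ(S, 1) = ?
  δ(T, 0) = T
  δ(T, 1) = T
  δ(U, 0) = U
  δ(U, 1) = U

From the language and accept set, identify what each state tracks — S: no input read; T: started with 1 (dead); U: started with 0.
Each missing δ(q, a) is the state matching the new tracked value after reading a.
δ(S, 1) = T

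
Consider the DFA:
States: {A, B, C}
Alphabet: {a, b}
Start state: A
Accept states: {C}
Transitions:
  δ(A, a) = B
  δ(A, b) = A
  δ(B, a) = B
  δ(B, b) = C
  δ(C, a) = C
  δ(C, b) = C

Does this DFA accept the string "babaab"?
Processing string "babaab":
  A --b--> A
  A --a--> B
  B --b--> C
  C --a--> C
  C --a--> C
  C --b--> C
Final state: C
Accept states: {C}
Yes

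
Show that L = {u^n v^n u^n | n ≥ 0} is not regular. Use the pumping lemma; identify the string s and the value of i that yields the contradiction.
Assume L is regular with pumping length p. Idea: pumping the first u-block unbalances it against the other two.
Choose s = u^p v^p u^p ∈ L (|s| = 3p ≥ p). By the pumping lemma, s = xyz with |xy| ≤ p, |y| > 0, so y = u^k with k ≥ 1, inside the first u-block. Then xy²z = u^(p+k) v^p u^p. The first block has length p+k ≠ p, so the three block lengths are no longer equal and xy²z ∉ L.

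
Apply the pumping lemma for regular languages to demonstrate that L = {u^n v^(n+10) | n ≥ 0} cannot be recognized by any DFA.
Assume L is regular with pumping length p. Idea: pumping the u-block breaks the fixed offset of 10.
Choose s = u^p v^(p+10) ∈ L. By the pumping lemma, s = xyz with |xy| ≤ p, |y| > 0, so y = u^k with k ≥ 1. Then xy²z = u^(p+k) v^(p+10). For this to be in L we would need p+10 = (p+k)+10, i.e. k = 0, contradicting k ≥ 1. So xy²z ∉ L.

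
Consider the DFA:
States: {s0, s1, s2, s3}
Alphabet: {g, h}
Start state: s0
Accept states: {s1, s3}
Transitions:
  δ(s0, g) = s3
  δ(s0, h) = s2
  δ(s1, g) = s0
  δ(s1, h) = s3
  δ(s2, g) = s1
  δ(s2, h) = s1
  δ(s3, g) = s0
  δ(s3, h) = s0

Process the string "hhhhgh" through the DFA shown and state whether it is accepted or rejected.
Processing string "hhhhgh":
  s0 --h--> s2
  s2 --h--> s1
  s1 --h--> s3
  s3 --h--> s0
  s0 --g--> s3
  s3 --h--> s0
Final state: s0
Accept states: {s1, s3}
No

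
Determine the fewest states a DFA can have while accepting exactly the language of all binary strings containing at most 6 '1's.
By Myhill–Nerode, count the distinguishable equivalence classes: 8 classes — having seen 0, 1, …, 6, or >6 copies of '1'; counts 0 through 6 are accepting and >6 is dead.
8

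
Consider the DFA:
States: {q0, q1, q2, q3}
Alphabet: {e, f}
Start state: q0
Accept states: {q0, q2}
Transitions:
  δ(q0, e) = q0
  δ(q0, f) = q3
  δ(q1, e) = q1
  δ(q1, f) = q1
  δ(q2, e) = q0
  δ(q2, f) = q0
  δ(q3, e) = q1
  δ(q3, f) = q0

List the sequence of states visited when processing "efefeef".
read 'e': q0 → q0
  read 'f': q0 → q3
  read 'e': q3 → q1
  read 'f': q1 → q1
  read 'e': q1 → q1
  read 'e': q1 → q1
  read 'f': q1 → q1
q0 -> q0 -> q3 -> q1 -> q1 -> q1 -> q1 -> q1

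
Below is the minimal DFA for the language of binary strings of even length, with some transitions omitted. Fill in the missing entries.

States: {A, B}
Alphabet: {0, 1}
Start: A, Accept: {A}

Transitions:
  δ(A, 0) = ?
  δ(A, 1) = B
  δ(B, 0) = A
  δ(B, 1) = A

From the language and accept set, identify what each state tracks — A: even length so far; B: odd length so far.
Each missing δ(q, a) is the state matching the new tracked value after reading a.
δ(A, 0) = B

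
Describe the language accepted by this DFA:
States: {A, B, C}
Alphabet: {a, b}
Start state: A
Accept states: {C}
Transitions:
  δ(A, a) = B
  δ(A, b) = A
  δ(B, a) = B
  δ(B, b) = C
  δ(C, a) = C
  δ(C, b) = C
Testing a few strings:
  'ab' → accept
  'baa' → reject
  'b' → reject
  'aaa' → reject
State roles: A=no a seen yet; B=seen a a, waiting for b; C=substring ab seen
All strings over {a,b} containing the substring ab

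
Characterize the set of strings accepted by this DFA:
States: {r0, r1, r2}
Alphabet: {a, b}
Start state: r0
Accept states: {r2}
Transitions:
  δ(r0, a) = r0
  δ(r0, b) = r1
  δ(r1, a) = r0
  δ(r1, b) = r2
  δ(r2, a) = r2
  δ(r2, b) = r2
Testing a few strings:
  'bba' → accept
  'babb' → accept
  'ba' → reject
  'b' → reject
State roles: r0=no progress toward bb; r1=one trailing b; r2=substring bb seen
All strings over {a,b} containing the substring bb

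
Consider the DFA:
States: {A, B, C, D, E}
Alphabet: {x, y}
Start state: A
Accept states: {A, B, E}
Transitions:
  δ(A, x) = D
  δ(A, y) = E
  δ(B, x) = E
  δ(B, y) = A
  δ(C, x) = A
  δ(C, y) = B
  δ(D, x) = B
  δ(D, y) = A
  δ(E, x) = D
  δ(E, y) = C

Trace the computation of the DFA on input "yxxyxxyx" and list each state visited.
read 'y': A → E
  read 'x': E → D
  read 'x': D → B
  read 'y': B → A
  read 'x': A → D
  read 'x': D → B
  read 'y': B → A
  read 'x': A → D
A -> E -> D -> B -> A -> D -> B -> A -> D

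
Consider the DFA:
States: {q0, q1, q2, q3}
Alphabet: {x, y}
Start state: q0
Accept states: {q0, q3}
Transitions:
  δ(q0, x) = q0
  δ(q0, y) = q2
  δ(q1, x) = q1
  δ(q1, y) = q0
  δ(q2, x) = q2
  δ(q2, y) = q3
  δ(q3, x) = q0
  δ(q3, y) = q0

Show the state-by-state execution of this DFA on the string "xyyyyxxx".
read 'x': q0 → q0
  read 'y': q0 → q2
  read 'y': q2 → q3
  read 'y': q3 → q0
  read 'y': q0 → q2
  read 'x': q2 → q2
  read 'x': q2 → q2
  read 'x': q2 → q2
q0 -> q0 -> q2 -> q3 -> q0 -> q2 -> q2 -> q2 -> q2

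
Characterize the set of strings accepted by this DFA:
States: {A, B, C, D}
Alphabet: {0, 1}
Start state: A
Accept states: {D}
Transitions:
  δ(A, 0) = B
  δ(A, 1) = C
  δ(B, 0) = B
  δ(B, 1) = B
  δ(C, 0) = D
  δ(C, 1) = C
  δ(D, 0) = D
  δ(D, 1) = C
Testing a few strings:
  '00' → reject
  '11' → reject
  '1' → reject
  '0' → reject
State roles: A=no input read; B=started with 0 (dead); C=started with 1, last symbol 1; D=started with 1, last symbol 0
All binary strings that start with 1 and end with 0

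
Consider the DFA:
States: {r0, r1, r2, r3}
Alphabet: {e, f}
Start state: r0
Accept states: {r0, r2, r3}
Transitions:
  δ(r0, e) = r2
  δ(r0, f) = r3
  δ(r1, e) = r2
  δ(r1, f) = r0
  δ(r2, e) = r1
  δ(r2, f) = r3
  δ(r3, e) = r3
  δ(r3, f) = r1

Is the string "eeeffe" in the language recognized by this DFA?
Processing string "eeeffe":
  r0 --e--> r2
  r2 --e--> r1
  r1 --e--> r2
  r2 --f--> r3
  r3 --f--> r1
  r1 --e--> r2
Final state: r2
Accept states: {r0, r2, r3}
Yes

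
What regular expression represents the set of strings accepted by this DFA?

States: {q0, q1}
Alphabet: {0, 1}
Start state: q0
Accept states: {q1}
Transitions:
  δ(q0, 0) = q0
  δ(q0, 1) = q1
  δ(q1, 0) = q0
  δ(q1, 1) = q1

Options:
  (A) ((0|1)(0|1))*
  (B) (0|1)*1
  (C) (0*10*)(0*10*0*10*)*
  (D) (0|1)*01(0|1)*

Check each option against the DFA on short strings; one disagreement eliminates an option:
  (A) ((0|1)(0|1))*: on ε the DFA stays in q0 and rejects (q0 ∉ Accept), but the regex matches it → eliminate
  (B) (0|1)*1: agrees with the DFA on every string of length ≤ 6
  (C) (0*10*)(0*10*0*10*)*: on '10' the DFA goes q0 → q1 → q0 and rejects (q0 ∉ Accept), but the regex matches it → eliminate
  (D) (0|1)*01(0|1)*: on '1' the DFA goes q0 → q1 and accepts (q1 ∈ Accept), but the regex does not match it → eliminate
Only (B) is consistent with the DFA.
(B) (0|1)*1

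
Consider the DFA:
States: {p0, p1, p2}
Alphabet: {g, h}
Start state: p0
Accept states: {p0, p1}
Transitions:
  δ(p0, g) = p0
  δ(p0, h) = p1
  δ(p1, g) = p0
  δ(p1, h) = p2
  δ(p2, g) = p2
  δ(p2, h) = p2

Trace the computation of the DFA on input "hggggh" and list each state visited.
read 'h': p0 → p1
  read 'g': p1 → p0
  read 'g': p0 → p0
  read 'g': p0 → p0
  read 'g': p0 → p0
  read 'h': p0 → p1
p0 -> p1 -> p0 -> p0 -> p0 -> p0 -> p1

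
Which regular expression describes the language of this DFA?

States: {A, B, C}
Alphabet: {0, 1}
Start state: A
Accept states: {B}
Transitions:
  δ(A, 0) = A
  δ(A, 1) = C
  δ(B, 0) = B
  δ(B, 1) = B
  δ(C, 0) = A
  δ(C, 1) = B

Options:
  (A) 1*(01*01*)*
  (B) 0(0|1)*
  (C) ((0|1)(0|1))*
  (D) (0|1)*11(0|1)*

Check each option against the DFA on short strings; one disagreement eliminates an option:
  (A) 1*(01*01*)*: on ε the DFA stays in A and rejects (A ∉ Accept), but the regex matches it → eliminate
  (B) 0(0|1)*: on '0' the DFA goes A → A and rejects (A ∉ Accept), but the regex matches it → eliminate
  (C) ((0|1)(0|1))*: on ε the DFA stays in A and rejects (A ∉ Accept), but the regex matches it → eliminate
  (D) (0|1)*11(0|1)*: agrees with the DFA on every string of length ≤ 6
Only (D) is consistent with the DFA.
(D) (0|1)*11(0|1)*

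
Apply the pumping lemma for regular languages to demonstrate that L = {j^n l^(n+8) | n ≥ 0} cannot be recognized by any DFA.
Assume L is regular with pumping length p. Idea: pumping the j-block breaks the fixed offset of 8.
Choose s = j^p l^(p+8) ∈ L. By the pumping lemma, s = xyz with |xy| ≤ p, |y| > 0, so y = j^k with k ≥ 1. Then xy²z = j^(p+k) l^(p+8). For this to be in L we would need p+8 = (p+k)+8, i.e. k = 0, contradicting k ≥ 1. So xy²z ∉ L.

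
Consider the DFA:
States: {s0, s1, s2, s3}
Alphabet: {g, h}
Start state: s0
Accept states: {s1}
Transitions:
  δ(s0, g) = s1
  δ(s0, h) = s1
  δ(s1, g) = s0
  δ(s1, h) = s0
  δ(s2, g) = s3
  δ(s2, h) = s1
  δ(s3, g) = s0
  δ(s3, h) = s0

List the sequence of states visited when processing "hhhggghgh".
read 'h': s0 → s1
  read 'h': s1 → s0
  read 'h': s0 → s1
  read 'g': s1 → s0
  read 'g': s0 → s1
  read 'g': s1 → s0
  read 'h': s0 → s1
  read 'g': s1 → s0
  read 'h': s0 → s1
s0 -> s1 -> s0 -> s1 -> s0 -> s1 -> s0 -> s1 -> s0 -> s1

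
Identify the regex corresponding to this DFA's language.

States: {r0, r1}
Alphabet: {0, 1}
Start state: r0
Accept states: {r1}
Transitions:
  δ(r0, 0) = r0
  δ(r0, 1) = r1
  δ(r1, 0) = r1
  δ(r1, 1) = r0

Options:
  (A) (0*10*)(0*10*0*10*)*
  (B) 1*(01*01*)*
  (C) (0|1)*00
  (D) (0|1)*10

Check each option against the DFA on short strings; one disagreement eliminates an option:
  (A) (0*10*)(0*10*0*10*)*: agrees with the DFA on every string of length ≤ 6
  (B) 1*(01*01*)*: on ε the DFA stays in r0 and rejects (r0 ∉ Accept), but the regex matches it → eliminate
  (C) (0|1)*00: on '1' the DFA goes r0 → r1 and accepts (r1 ∈ Accept), but the regex does not match it → eliminate
  (D) (0|1)*10: on '1' the DFA goes r0 → r1 and accepts (r1 ∈ Accept), but the regex does not match it → eliminate
Only (A) is consistent with the DFA.
(A) (0*10*)(0*10*0*10*)*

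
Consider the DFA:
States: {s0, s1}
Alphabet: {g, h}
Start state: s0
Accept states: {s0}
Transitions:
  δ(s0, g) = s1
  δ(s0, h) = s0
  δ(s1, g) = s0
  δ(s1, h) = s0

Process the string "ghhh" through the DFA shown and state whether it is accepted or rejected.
Processing string "ghhh":
  s0 --g--> s1
  s1 --h--> s0
  s0 --h--> s0
  s0 --h--> s0
Final state: s0
Accept states: {s0}
Yes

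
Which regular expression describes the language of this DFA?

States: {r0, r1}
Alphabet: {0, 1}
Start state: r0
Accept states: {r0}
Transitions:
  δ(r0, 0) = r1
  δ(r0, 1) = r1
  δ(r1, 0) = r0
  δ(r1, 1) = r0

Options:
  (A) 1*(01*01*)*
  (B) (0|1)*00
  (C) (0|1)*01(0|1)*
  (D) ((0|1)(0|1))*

Check each option against the DFA on short strings; one disagreement eliminates an option:
  (A) 1*(01*01*)*: on '1' the DFA goes r0 → r1 and rejects (r1 ∉ Accept), but the regex matches it → eliminate
  (B) (0|1)*00: on ε the DFA stays in r0 and accepts (r0 ∈ Accept), but the regex does not match it → eliminate
  (C) (0|1)*01(0|1)*: on ε the DFA stays in r0 and accepts (r0 ∈ Accept), but the regex does not match it → eliminate
  (D) ((0|1)(0|1))*: agrees with the DFA on every string of length ≤ 6
Only (D) is consistent with the DFA.
(D) ((0|1)(0|1))*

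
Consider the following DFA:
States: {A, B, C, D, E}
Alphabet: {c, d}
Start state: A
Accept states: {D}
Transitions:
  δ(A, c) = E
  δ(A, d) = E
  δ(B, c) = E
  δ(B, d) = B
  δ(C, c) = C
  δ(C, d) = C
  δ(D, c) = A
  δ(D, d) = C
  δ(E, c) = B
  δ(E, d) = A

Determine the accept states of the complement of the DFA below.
Complement accept states = All states \ Original accept states
= {A, B, C, D, E} \ {D}
{A, B, C, E}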